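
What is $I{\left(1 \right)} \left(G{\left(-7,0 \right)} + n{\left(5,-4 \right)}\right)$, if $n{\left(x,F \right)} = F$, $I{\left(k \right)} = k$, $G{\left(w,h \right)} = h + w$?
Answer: $-11$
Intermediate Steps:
$I{\left(1 \right)} \left(G{\left(-7,0 \right)} + n{\left(5,-4 \right)}\right) = 1 \left(\left(0 - 7\right) - 4\right) = 1 \left(-7 - 4\right) = 1 \left(-11\right) = -11$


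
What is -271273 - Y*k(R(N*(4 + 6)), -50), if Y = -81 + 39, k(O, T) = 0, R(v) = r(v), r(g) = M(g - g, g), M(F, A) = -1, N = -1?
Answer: -271273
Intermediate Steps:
r(g) = -1
R(v) = -1
Y = -42
-271273 - Y*k(R(N*(4 + 6)), -50) = -271273 - (-42)*0 = -271273 - 1*0 = -271273 + 0 = -271273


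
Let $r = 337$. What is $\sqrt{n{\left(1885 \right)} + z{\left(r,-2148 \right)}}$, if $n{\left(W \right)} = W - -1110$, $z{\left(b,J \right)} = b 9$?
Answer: $2 \sqrt{1507} \approx 77.64$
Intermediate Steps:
$z{\left(b,J \right)} = 9 b$
$n{\left(W \right)} = 1110 + W$ ($n{\left(W \right)} = W + 1110 = 1110 + W$)
$\sqrt{n{\left(1885 \right)} + z{\left(r,-2148 \right)}} = \sqrt{\left(1110 + 1885\right) + 9 \cdot 337} = \sqrt{2995 + 3033} = \sqrt{6028} = 2 \sqrt{1507}$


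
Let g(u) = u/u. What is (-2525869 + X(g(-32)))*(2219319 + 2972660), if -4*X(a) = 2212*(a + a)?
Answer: -13120001133525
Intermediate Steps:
g(u) = 1
X(a) = -1106*a (X(a) = -553*(a + a) = -553*2*a = -1106*a)
(-2525869 + X(g(-32)))*(2219319 + 2972660) = (-2525869 - 1106*1)*(2219319 + 2972660) = (-2525869 - 1106)*5191979 = -2526975*5191979 = -13120001133525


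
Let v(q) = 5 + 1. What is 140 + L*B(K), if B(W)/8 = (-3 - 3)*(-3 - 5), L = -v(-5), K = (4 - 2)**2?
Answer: -2164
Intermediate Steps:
v(q) = 6
K = 4 (K = 2**2 = 4)
L = -6 (L = -1*6 = -6)
B(W) = 384 (B(W) = 8*((-3 - 3)*(-3 - 5)) = 8*(-6*(-8)) = 8*48 = 384)
140 + L*B(K) = 140 - 6*384 = 140 - 2304 = -2164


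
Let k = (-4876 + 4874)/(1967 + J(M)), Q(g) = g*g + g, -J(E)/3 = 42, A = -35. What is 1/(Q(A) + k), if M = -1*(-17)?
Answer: 1841/2190788 ≈ 0.00084034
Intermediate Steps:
M = 17
J(E) = -126 (J(E) = -3*42 = -126)
Q(g) = g + g² (Q(g) = g² + g = g + g²)
k = -2/1841 (k = (-4876 + 4874)/(1967 - 126) = -2/1841 ≈ -0.0010864)
1/(Q(A) + k) = 1/(-35*(1 - 35) - 2/1841) = 1/(-35*(-34) - 2/1841) = 1/(1190 - 2/1841) = 1/(2190788/1841) = 1841/2190788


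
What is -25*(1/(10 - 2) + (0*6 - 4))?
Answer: 775/8 ≈ 96.875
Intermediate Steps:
-25*(1/(10 - 2) + (0*6 - 4)) = -25*(1/8 + (0 - 4)) = -25*(1/8 - 4) = -25*(-31/8) = 775/8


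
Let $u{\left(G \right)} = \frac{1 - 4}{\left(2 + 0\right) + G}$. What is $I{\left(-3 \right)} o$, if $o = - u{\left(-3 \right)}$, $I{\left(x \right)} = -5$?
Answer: $15$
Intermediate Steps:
$u{\left(G \right)} = - \frac{3}{2 + G}$
$o = -3$ ($o = - \frac{-3}{2 - 3} = - \frac{-3}{-1} = - \left(-3\right) \left(-1\right) = \left(-1\right) 3 = -3$)
$I{\left(-3 \right)} o = \left(-5\right) \left(-3\right) = 15$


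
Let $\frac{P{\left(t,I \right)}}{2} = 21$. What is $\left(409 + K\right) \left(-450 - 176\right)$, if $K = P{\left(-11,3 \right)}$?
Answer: $-282326$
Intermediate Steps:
$P{\left(t,I \right)} = 42$ ($P{\left(t,I \right)} = 2 \cdot 21 = 42$)
$K = 42$
$\left(409 + K\right) \left(-450 - 176\right) = \left(409 + 42\right) \left(-450 - 176\right) = 451 \left(-626\right) = -282326$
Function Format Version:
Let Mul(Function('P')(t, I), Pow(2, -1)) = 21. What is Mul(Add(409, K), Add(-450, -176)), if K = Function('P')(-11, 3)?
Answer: -282326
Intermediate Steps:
Function('P')(t, I) = 42 (Function('P')(t, I) = Mul(2, 21) = 42)
K = 42
Mul(Add(409, K), Add(-450, -176)) = Mul(Add(409, 42), Add(-450, -176)) = Mul(451, -626) = -282326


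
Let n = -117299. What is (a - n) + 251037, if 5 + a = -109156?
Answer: 259175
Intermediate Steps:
a = -109161 (a = -5 - 109156 = -109161)
(a - n) + 251037 = (-109161 - 1*(-117299)) + 251037 = (-109161 + 117299) + 251037 = 8138 + 251037 = 259175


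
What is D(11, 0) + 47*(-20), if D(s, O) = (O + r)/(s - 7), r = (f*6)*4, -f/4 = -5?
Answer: -820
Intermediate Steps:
f = 20 (f = -4*(-5) = 20)
r = 480 (r = (20*6)*4 = 120*4 = 480)
D(s, O) = (480 + O)/(-7 + s) (D(s, O) = (O + 480)/(s - 7) = (480 + O)/(-7 + s))
D(11, 0) + 47*(-20) = (480 + 0)/(-7 + 11) + 47*(-20) = 480/4 - 940 = (¼)*480 - 940 = 120 - 940 = -820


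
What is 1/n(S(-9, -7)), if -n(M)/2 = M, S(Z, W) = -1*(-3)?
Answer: -⅙ ≈ -0.16667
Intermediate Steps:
S(Z, W) = 3
n(M) = -2*M
1/n(S(-9, -7)) = 1/(-2*3) = 1/(-6) = -⅙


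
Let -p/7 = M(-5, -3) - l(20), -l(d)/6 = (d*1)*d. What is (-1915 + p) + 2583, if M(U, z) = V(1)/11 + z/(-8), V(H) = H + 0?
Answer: -1419903/88 ≈ -16135.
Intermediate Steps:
l(d) = -6*d**2 (l(d) = -6*d*1*d = -6*d*d = -6*d**2)
V(H) = H
M(U, z) = 1/11 - z/8 (M(U, z) = 1/11 + z/(-8) = 1*(1/11) + z*(-1/8) = 1/11 - z/8)
p = -1478687/88 (p = -7*((1/11 - 1/8*(-3)) - (-6)*20**2) = -7*((1/11 + 3/8) - (-6)*400) = -7*(41/88 - 1*(-2400)) = -7*(41/88 + 2400) = -7*211241/88 = -1478687/88 ≈ -16803.)
(-1915 + p) + 2583 = (-1915 - 1478687/88) + 2583 = -1647207/88 + 2583 = -1419903/88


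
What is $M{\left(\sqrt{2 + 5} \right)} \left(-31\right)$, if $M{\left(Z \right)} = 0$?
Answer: $0$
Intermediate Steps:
$M{\left(\sqrt{2 + 5} \right)} \left(-31\right) = 0 \left(-31\right) = 0$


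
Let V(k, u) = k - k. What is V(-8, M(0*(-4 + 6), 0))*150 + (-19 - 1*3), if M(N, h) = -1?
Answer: -22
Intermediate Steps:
V(k, u) = 0
V(-8, M(0*(-4 + 6), 0))*150 + (-19 - 1*3) = 0*150 + (-19 - 1*3) = 0 + (-19 - 3) = 0 - 22 = -22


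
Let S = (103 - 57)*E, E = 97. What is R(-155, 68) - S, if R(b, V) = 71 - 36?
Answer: -4427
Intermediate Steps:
R(b, V) = 35
S = 4462 (S = (103 - 57)*97 = 46*97 = 4462)
R(-155, 68) - S = 35 - 1*4462 = 35 - 4462 = -4427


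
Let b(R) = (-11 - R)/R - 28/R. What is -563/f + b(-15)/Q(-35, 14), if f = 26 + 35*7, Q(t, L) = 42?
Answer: -58031/28455 ≈ -2.0394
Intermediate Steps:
b(R) = -28/R + (-11 - R)/R (b(R) = (-11 - R)/R - 28/R = -28/R + (-11 - R)/R)
f = 271 (f = 26 + 245 = 271)
-563/f + b(-15)/Q(-35, 14) = -563/271 + ((-39 - 1*(-15))/(-15))/42 = -563*1/271 - (-39 + 15)/15*(1/42) = -563/271 - 1/15*(-24)*(1/42) = -563/271 + (8/5)*(1/42) = -563/271 + 4/105 = -58031/28455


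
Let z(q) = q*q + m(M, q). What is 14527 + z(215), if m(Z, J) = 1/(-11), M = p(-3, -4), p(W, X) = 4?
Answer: 668271/11 ≈ 60752.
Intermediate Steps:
M = 4
m(Z, J) = -1/11
z(q) = -1/11 + q**2 (z(q) = q*q - 1/11 = q**2 - 1/11 = -1/11 + q**2)
14527 + z(215) = 14527 + (-1/11 + 215**2) = 14527 + (-1/11 + 46225) = 14527 + 508474/11 = 668271/11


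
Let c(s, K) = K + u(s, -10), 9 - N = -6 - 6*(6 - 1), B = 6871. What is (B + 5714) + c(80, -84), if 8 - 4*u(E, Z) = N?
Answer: 49967/4 ≈ 12492.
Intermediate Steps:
N = 45 (N = 9 - (-6 - 6*(6 - 1)) = 9 - (-6 - 6*5) = 9 - (-6 - 1*30) = 9 - (-6 - 30) = 9 - 1*(-36) = 9 + 36 = 45)
u(E, Z) = -37/4 (u(E, Z) = 2 - ¼*45 = 2 - 45/4 = -37/4)
c(s, K) = -37/4 + K (c(s, K) = K - 37/4 = -37/4 + K)
(B + 5714) + c(80, -84) = (6871 + 5714) + (-37/4 - 84) = 12585 - 373/4 = 49967/4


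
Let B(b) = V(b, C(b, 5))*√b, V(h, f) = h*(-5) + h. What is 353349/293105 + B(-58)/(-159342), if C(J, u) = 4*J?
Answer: 353349/293105 - 116*I*√58/79671 ≈ 1.2055 - 0.011088*I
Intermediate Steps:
V(h, f) = -4*h (V(h, f) = -5*h + h = -4*h)
B(b) = -4*b^(3/2) (B(b) = (-4*b)*√b = -4*b^(3/2))
353349/293105 + B(-58)/(-159342) = 353349/293105 - (-232)*I*√58/(-159342) = 353349*(1/293105) - (-232)*I*√58*(-1/159342) = 353349/293105 + (232*I*√58)*(-1/159342) = 353349/293105 - 116*I*√58/79671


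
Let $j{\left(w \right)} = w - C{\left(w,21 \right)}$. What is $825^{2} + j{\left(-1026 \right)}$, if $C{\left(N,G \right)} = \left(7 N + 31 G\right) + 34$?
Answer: $686096$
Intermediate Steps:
$C{\left(N,G \right)} = 34 + 7 N + 31 G$
$j{\left(w \right)} = -685 - 6 w$ ($j{\left(w \right)} = w - \left(34 + 7 w + 31 \cdot 21\right) = w - \left(34 + 7 w + 651\right) = w - \left(685 + 7 w\right) = -685 - 6 w$)
$825^{2} + j{\left(-1026 \right)} = 825^{2} - -5471 = 680625 + \left(-685 + 6156\right) = 680625 + 5471 = 686096$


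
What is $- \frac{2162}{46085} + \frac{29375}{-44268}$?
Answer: $- \frac{1449454291}{2040090780} \approx -0.71049$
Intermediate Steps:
$- \frac{2162}{46085} + \frac{29375}{-44268} = \left(-2162\right) \frac{1}{46085} + 29375 \left(- \frac{1}{44268}\right) = - \frac{2162}{46085} - \frac{29375}{44268} = - \frac{1449454291}{2040090780}$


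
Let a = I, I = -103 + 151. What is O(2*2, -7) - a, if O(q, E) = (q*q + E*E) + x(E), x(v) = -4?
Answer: 13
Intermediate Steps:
I = 48
a = 48
O(q, E) = -4 + E² + q² (O(q, E) = (q*q + E*E) - 4 = (q² + E²) - 4 = (E² + q²) - 4 = -4 + E² + q²)
O(2*2, -7) - a = (-4 + (-7)² + (2*2)²) - 1*48 = (-4 + 49 + 4²) - 48 = (-4 + 49 + 16) - 48 = 61 - 48 = 13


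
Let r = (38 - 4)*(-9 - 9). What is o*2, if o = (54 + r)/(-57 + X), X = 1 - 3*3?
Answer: 1116/65 ≈ 17.169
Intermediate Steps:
X = -8 (X = 1 - 9 = -8)
r = -612 (r = 34*(-18) = -612)
o = 558/65 (o = (54 - 612)/(-57 - 8) = -558/(-65) = -558*(-1/65) = 558/65 ≈ 8.5846)
o*2 = (558/65)*2 = 1116/65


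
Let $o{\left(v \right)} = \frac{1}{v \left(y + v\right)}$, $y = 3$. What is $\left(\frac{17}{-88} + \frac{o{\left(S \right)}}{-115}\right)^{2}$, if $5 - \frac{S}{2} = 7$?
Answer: $\frac{3908529}{102414400} \approx 0.038164$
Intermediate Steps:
$S = -4$ ($S = 10 - 14 = -4$)
$o{\left(v \right)} = \frac{1}{v \left(3 + v\right)}$
$\left(\frac{17}{-88} + \frac{o{\left(S \right)}}{-115}\right)^{2} = \left(\frac{17}{-88} + \frac{\frac{1}{-4} \frac{1}{3 - 4}}{-115}\right)^{2} = \left(17 \left(- \frac{1}{88}\right) + - \frac{1}{4 \left(-1\right)} \left(- \frac{1}{115}\right)\right)^{2} = \left(- \frac{17}{88} + \left(- \frac{1}{4}\right) \left(-1\right) \left(- \frac{1}{115}\right)\right)^{2} = \left(- \frac{17}{88} + \frac{1}{4} \left(- \frac{1}{115}\right)\right)^{2} = \left(- \frac{17}{88} - \frac{1}{460}\right)^{2} = \left(- \frac{1977}{10120}\right)^{2} = \frac{3908529}{102414400}$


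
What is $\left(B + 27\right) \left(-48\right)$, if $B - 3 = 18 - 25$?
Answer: $-1104$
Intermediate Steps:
$B = -4$ ($B = 3 + \left(18 - 25\right) = 3 - 7 = -4$)
$\left(B + 27\right) \left(-48\right) = \left(-4 + 27\right) \left(-48\right) = 23 \left(-48\right) = -1104$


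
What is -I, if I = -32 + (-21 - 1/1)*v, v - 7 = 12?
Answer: 450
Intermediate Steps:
v = 19 (v = 7 + 12 = 19)
I = -450 (I = -32 + (-21 - 1/1)*19 = -32 + (-21 - 1*1)*19 = -32 + (-21 - 1)*19 = -32 - 22*19 = -32 - 418 = -450)
-I = -1*(-450) = 450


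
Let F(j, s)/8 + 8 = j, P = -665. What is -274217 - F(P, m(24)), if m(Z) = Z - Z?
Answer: -268833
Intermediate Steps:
m(Z) = 0
F(j, s) = -64 + 8*j
-274217 - F(P, m(24)) = -274217 - (-64 + 8*(-665)) = -274217 - (-64 - 5320) = -274217 - 1*(-5384) = -274217 + 5384 = -268833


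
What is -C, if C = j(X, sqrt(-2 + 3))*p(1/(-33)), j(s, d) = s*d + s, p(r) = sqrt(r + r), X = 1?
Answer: -2*I*sqrt(66)/33 ≈ -0.49237*I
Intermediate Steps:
p(r) = sqrt(2)*sqrt(r) (p(r) = sqrt(2*r) = sqrt(2)*sqrt(r))
j(s, d) = s + d*s (j(s, d) = d*s + s = s + d*s)
C = 2*I*sqrt(66)/33 (C = (1*(1 + sqrt(-2 + 3)))*(sqrt(2)*sqrt(1/(-33))) = (1*(1 + sqrt(1)))*(sqrt(2)*sqrt(-1/33)) = (1*(1 + 1))*(sqrt(2)*(I*sqrt(33)/33)) = (1*2)*(I*sqrt(66)/33) = 2*(I*sqrt(66)/33) = 2*I*sqrt(66)/33 ≈ 0.49237*I)
-C = -2*I*sqrt(66)/33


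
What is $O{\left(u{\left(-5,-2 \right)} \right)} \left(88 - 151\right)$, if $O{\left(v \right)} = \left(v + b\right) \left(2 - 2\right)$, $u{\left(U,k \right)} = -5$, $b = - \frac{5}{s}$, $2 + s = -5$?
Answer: $0$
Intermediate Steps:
$s = -7$ ($s = -2 - 5 = -7$)
$b = \frac{5}{7}$ ($b = - \frac{5}{-7} = \left(-5\right) \left(- \frac{1}{7}\right) = \frac{5}{7} \approx 0.71429$)
$O{\left(v \right)} = 0$ ($O{\left(v \right)} = \left(v + \frac{5}{7}\right) \left(2 - 2\right) = \left(\frac{5}{7} + v\right) 0 = 0$)
$O{\left(u{\left(-5,-2 \right)} \right)} \left(88 - 151\right) = 0 \left(88 - 151\right) = 0 \left(-63\right) = 0$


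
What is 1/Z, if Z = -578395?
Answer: -1/578395 ≈ -1.7289e-6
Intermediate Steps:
1/Z = 1/(-578395) = -1/578395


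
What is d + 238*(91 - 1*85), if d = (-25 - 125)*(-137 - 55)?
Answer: 30228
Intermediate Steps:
d = 28800 (d = -150*(-192) = 28800)
d + 238*(91 - 1*85) = 28800 + 238*(91 - 1*85) = 28800 + 238*(91 - 85) = 28800 + 238*6 = 28800 + 1428 = 30228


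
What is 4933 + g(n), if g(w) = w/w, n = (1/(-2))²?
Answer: 4934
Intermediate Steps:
n = ¼ (n = (-½)² = ¼ ≈ 0.25000)
g(w) = 1
4933 + g(n) = 4933 + 1 = 4934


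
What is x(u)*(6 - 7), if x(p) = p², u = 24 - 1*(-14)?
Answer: -1444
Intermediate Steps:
u = 38 (u = 24 + 14 = 38)
x(u)*(6 - 7) = 38²*(6 - 7) = 1444*(-1) = -1444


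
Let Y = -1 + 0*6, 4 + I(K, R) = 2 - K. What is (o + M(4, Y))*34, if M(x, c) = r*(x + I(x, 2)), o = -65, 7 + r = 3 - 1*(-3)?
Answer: -2142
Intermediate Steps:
I(K, R) = -2 - K (I(K, R) = -4 + (2 - K) = -2 - K)
r = -1 (r = -7 + (3 - 1*(-3)) = -7 + (3 + 3) = -7 + 6 = -1)
Y = -1 (Y = -1 + 0 = -1)
M(x, c) = 2 (M(x, c) = -(x + (-2 - x)) = -1*(-2) = 2)
(o + M(4, Y))*34 = (-65 + 2)*34 = -63*34 = -2142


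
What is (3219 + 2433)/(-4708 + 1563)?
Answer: -5652/3145 ≈ -1.7971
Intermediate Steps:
(3219 + 2433)/(-4708 + 1563) = 5652/(-3145) = 5652*(-1/3145) = -5652/3145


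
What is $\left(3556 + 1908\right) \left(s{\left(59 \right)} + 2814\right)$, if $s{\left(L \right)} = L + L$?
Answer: $16020448$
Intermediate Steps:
$s{\left(L \right)} = 2 L$
$\left(3556 + 1908\right) \left(s{\left(59 \right)} + 2814\right) = \left(3556 + 1908\right) \left(2 \cdot 59 + 2814\right) = 5464 \left(118 + 2814\right) = 5464 \cdot 2932 = 16020448$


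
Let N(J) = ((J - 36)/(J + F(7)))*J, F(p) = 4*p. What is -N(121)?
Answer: -10285/149 ≈ -69.027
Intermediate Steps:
N(J) = J*(-36 + J)/(28 + J) (N(J) = ((J - 36)/(J + 4*7))*J = ((-36 + J)/(J + 28))*J = ((-36 + J)/(28 + J))*J = J*(-36 + J)/(28 + J))
-N(121) = -121*(-36 + 121)/(28 + 121) = -121*85/149 = -1*10285/149 = -10285/149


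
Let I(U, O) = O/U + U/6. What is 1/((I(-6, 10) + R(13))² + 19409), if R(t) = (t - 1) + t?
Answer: 9/179170 ≈ 5.0232e-5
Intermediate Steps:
I(U, O) = U/6 + O/U (I(U, O) = O/U + U*(⅙) = O/U + U/6 = U/6 + O/U)
R(t) = -1 + 2*t (R(t) = (-1 + t) + t = -1 + 2*t)
1/((I(-6, 10) + R(13))² + 19409) = 1/((((⅙)*(-6) + 10/(-6)) + (-1 + 2*13))² + 19409) = 1/(((-1 + 10*(-⅙)) + (-1 + 26))² + 19409) = 1/(((-1 - 5/3) + 25)² + 19409) = 1/((-8/3 + 25)² + 19409) = 1/((67/3)² + 19409) = 1/(4489/9 + 19409) = 1/(179170/9) = 9/179170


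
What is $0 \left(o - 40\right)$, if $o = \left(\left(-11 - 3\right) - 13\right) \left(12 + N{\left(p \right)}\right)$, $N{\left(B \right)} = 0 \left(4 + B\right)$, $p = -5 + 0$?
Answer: $0$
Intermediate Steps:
$p = -5$
$N{\left(B \right)} = 0$
$o = -324$ ($o = \left(\left(-11 - 3\right) - 13\right) \left(12 + 0\right) = \left(\left(-11 - 3\right) - 13\right) 12 = \left(-14 - 13\right) 12 = \left(-27\right) 12 = -324$)
$0 \left(o - 40\right) = 0 \left(-324 - 40\right) = 0 \left(-364\right) = 0$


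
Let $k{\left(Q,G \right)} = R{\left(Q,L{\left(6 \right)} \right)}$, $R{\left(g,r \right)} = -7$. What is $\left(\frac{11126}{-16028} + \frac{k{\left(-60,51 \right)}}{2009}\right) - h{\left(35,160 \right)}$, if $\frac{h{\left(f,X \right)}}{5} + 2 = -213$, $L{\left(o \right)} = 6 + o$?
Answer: $\frac{2470914755}{2300018} \approx 1074.3$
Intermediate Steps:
$h{\left(f,X \right)} = -1075$ ($h{\left(f,X \right)} = -10 + 5 \left(-213\right) = -10 - 1065 = -1075$)
$k{\left(Q,G \right)} = -7$
$\left(\frac{11126}{-16028} + \frac{k{\left(-60,51 \right)}}{2009}\right) - h{\left(35,160 \right)} = \left(\frac{11126}{-16028} - \frac{7}{2009}\right) - -1075 = \left(11126 \left(- \frac{1}{16028}\right) - \frac{1}{287}\right) + 1075 = \left(- \frac{5563}{8014} - \frac{1}{287}\right) + 1075 = - \frac{1604595}{2300018} + 1075 = \frac{2470914755}{2300018}$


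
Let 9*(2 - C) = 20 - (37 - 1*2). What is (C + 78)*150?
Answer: 12250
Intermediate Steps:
C = 11/3 (C = 2 - (20 - (37 - 1*2))/9 = 2 - (20 - (37 - 2))/9 = 2 - (20 - 1*35)/9 = 2 - (20 - 35)/9 = 2 - ⅑*(-15) = 2 + 5/3 = 11/3 ≈ 3.6667)
(C + 78)*150 = (11/3 + 78)*150 = (245/3)*150 = 12250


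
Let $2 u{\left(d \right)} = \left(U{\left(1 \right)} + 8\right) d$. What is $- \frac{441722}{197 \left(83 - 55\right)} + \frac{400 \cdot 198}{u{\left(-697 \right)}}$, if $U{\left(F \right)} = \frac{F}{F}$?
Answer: $- \frac{202480917}{1922326} \approx -105.33$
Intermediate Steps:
$U{\left(F \right)} = 1$
$u{\left(d \right)} = \frac{9 d}{2}$ ($u{\left(d \right)} = \frac{\left(1 + 8\right) d}{2} = \frac{9 d}{2}$)
$- \frac{441722}{197 \left(83 - 55\right)} + \frac{400 \cdot 198}{u{\left(-697 \right)}} = - \frac{441722}{197 \left(83 - 55\right)} + \frac{400 \cdot 198}{\frac{9}{2} \left(-697\right)} = - \frac{441722}{197 \cdot 28} + \frac{79200}{- \frac{6273}{2}} = - \frac{441722}{5516} + 79200 \left(- \frac{2}{6273}\right) = \left(-441722\right) \frac{1}{5516} - \frac{17600}{697} = - \frac{220861}{2758} - \frac{17600}{697} = - \frac{202480917}{1922326}$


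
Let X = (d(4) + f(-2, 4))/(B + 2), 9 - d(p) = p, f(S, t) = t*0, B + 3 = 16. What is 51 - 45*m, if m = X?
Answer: 36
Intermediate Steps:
B = 13 (B = -3 + 16 = 13)
f(S, t) = 0
d(p) = 9 - p
X = 1/3 (X = ((9 - 1*4) + 0)/(13 + 2) = ((9 - 4) + 0)/15 = (5 + 0)*(1/15) = 5*(1/15) = 1/3 ≈ 0.33333)
m = 1/3 ≈ 0.33333
51 - 45*m = 51 - 45*1/3 = 51 - 15 = 36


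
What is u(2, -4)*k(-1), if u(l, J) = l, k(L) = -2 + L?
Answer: -6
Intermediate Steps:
u(2, -4)*k(-1) = 2*(-2 - 1) = 2*(-3) = -6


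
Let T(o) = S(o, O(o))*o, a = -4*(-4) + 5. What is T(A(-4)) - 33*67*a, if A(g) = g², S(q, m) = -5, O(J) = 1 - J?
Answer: -46511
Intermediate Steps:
a = 21 (a = 16 + 5 = 21)
T(o) = -5*o
T(A(-4)) - 33*67*a = -5*(-4)² - 33*67*21 = -5*16 - 2211*21 = -80 - 1*46431 = -80 - 46431 = -46511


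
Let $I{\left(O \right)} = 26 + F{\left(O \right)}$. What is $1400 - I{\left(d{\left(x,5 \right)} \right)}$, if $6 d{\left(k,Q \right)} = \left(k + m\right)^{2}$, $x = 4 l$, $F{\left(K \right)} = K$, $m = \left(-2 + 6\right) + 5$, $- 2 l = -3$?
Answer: $\frac{2673}{2} \approx 1336.5$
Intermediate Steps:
$l = \frac{3}{2}$ ($l = \left(- \frac{1}{2}\right) \left(-3\right) = \frac{3}{2} \approx 1.5$)
$m = 9$ ($m = 4 + 5 = 9$)
$x = 6$ ($x = 4 \cdot \frac{3}{2} = 6$)
$d{\left(k,Q \right)} = \frac{\left(9 + k\right)^{2}}{6}$ ($d{\left(k,Q \right)} = \frac{\left(k + 9\right)^{2}}{6} = \frac{\left(9 + k\right)^{2}}{6}$)
$I{\left(O \right)} = 26 + O$
$1400 - I{\left(d{\left(x,5 \right)} \right)} = 1400 - \left(26 + \frac{\left(9 + 6\right)^{2}}{6}\right) = 1400 - \left(26 + \frac{15^{2}}{6}\right) = 1400 - \left(26 + \frac{1}{6} \cdot 225\right) = 1400 - \left(26 + \frac{75}{2}\right) = 1400 - \frac{127}{2} = \frac{2673}{2}$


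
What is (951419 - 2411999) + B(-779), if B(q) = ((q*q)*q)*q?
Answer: 368254538701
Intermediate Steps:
B(q) = q⁴ (B(q) = (q²*q)*q = q³*q = q⁴)
(951419 - 2411999) + B(-779) = (951419 - 2411999) + (-779)⁴ = -1460580 + 368255999281 = 368254538701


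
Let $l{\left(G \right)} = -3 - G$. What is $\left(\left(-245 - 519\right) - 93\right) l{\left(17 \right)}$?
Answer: $17140$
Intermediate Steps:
$\left(\left(-245 - 519\right) - 93\right) l{\left(17 \right)} = \left(\left(-245 - 519\right) - 93\right) \left(-3 - 17\right) = \left(-764 - 93\right) \left(-3 - 17\right) = \left(-857\right) \left(-20\right) = 17140$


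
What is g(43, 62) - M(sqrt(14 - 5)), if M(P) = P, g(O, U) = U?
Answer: 59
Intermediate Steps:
g(43, 62) - M(sqrt(14 - 5)) = 62 - sqrt(14 - 5) = 62 - sqrt(9) = 62 - 1*3 = 62 - 3 = 59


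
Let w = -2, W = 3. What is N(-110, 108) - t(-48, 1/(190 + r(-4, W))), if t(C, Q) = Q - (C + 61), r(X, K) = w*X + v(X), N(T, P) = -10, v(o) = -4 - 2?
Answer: 575/192 ≈ 2.9948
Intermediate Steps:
v(o) = -6
r(X, K) = -6 - 2*X (r(X, K) = -2*X - 6 = -6 - 2*X)
t(C, Q) = -61 + Q - C (t(C, Q) = Q - (61 + C) = Q + (-61 - C) = -61 + Q - C)
N(-110, 108) - t(-48, 1/(190 + r(-4, W))) = -10 - (-61 + 1/(190 + (-6 - 2*(-4))) - 1*(-48)) = -10 - (-61 + 1/(190 + (-6 + 8)) + 48) = -10 - (-61 + 1/(190 + 2) + 48) = -10 - (-61 + 1/192 + 48) = -10 - 1*(-2495/192) = -10 + 2495/192 = 575/192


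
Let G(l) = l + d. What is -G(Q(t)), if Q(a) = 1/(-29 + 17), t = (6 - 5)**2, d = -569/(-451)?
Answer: -6377/5412 ≈ -1.1783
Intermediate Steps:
d = 569/451 (d = -569*(-1/451) = 569/451 ≈ 1.2616)
t = 1 (t = 1**2 = 1)
Q(a) = -1/12 (Q(a) = 1/(-12) = -1/12)
G(l) = 569/451 + l (G(l) = l + 569/451 = 569/451 + l)
-G(Q(t)) = -(569/451 - 1/12) = -1*6377/5412 = -6377/5412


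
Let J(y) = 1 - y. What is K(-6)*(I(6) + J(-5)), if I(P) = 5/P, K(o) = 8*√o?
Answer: 164*I*√6/3 ≈ 133.91*I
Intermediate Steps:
K(-6)*(I(6) + J(-5)) = (8*√(-6))*(5/6 + (1 - 1*(-5))) = (8*(I*√6))*(5*(⅙) + (1 + 5)) = (8*I*√6)*(⅚ + 6) = (8*I*√6)*(41/6) = 164*I*√6/3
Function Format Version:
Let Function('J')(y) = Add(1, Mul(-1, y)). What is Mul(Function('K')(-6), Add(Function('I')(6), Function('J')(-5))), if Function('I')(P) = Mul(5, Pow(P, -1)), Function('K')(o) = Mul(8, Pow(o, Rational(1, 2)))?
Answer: Mul(Rational(164, 3), I, Pow(6, Rational(1, 2))) ≈ Mul(133.91, I)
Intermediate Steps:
Mul(Function('K')(-6), Add(Function('I')(6), Function('J')(-5))) = Mul(Mul(8, Pow(-6, Rational(1, 2))), Add(Mul(5, Pow(6, -1)), Add(1, Mul(-1, -5)))) = Mul(Mul(8, Mul(I, Pow(6, Rational(1, 2)))), Add(Mul(5, Rational(1, 6)), Add(1, 5))) = Mul(Mul(8, I, Pow(6, Rational(1, 2))), Add(Rational(5, 6), 6)) = Mul(Mul(8, I, Pow(6, Rational(1, 2))), Rational(41, 6)) = Mul(Rational(164, 3), I, Pow(6, Rational(1, 2)))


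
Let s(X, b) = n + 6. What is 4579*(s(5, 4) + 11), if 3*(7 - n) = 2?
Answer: 320530/3 ≈ 1.0684e+5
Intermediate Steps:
n = 19/3 (n = 7 - ⅓*2 = 7 - ⅔ = 19/3 ≈ 6.3333)
s(X, b) = 37/3 (s(X, b) = 19/3 + 6 = 37/3)
4579*(s(5, 4) + 11) = 4579*(37/3 + 11) = 4579*(70/3) = 320530/3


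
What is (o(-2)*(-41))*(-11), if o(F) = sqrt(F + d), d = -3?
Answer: 451*I*sqrt(5) ≈ 1008.5*I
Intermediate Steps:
o(F) = sqrt(-3 + F) (o(F) = sqrt(F - 3) = sqrt(-3 + F))
(o(-2)*(-41))*(-11) = (sqrt(-3 - 2)*(-41))*(-11) = (sqrt(-5)*(-41))*(-11) = ((I*sqrt(5))*(-41))*(-11) = -41*I*sqrt(5)*(-11) = 451*I*sqrt(5)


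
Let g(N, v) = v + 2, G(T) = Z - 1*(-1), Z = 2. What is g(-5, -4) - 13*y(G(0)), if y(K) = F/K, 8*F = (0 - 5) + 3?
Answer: -11/12 ≈ -0.91667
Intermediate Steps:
F = -¼ (F = ((0 - 5) + 3)/8 = (-5 + 3)/8 = (⅛)*(-2) = -¼ ≈ -0.25000)
G(T) = 3 (G(T) = 2 - 1*(-1) = 2 + 1 = 3)
g(N, v) = 2 + v
y(K) = -1/(4*K)
g(-5, -4) - 13*y(G(0)) = (2 - 4) - (-13)/(4*3) = -2 - (-13)/(4*3) = -2 - 13*(-1/12) = -2 + 13/12 = -11/12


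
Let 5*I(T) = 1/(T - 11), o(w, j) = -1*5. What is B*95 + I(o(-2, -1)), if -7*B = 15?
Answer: -114007/560 ≈ -203.58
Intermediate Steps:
B = -15/7 (B = -1/7*15 = -15/7 ≈ -2.1429)
o(w, j) = -5
I(T) = 1/(5*(-11 + T)) (I(T) = 1/(5*(T - 11)) = 1/(5*(-11 + T)))
B*95 + I(o(-2, -1)) = -15/7*95 + 1/(5*(-11 - 5)) = -1425/7 + (1/5)/(-16) = -1425/7 + (1/5)*(-1/16) = -1425/7 - 1/80 = -114007/560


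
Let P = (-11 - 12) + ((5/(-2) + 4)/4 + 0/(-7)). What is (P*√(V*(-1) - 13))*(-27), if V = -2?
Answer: 4887*I*√11/8 ≈ 2026.0*I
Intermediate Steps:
P = -181/8 (P = -23 + ((5*(-½) + 4)*(¼) + 0*(-⅐)) = -23 + ((-5/2 + 4)*(¼) + 0) = -23 + ((3/2)*(¼) + 0) = -23 + (3/8 + 0) = -23 + 3/8 = -181/8 ≈ -22.625)
(P*√(V*(-1) - 13))*(-27) = -181*√(-2*(-1) - 13)/8*(-27) = -181*√(2 - 13)/8*(-27) = -181*I*√11/8*(-27) = 4887*I*√11/8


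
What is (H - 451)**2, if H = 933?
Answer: 232324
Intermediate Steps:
(H - 451)**2 = (933 - 451)**2 = 482**2 = 232324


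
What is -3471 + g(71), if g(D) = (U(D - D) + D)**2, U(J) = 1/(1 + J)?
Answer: 1713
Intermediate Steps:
g(D) = (1 + D)**2 (g(D) = (1/(1 + (D - D)) + D)**2 = (1/(1 + 0) + D)**2 = (1/1 + D)**2 = (1 + D)**2)
-3471 + g(71) = -3471 + (1 + 71)**2 = -3471 + 72**2 = -3471 + 5184 = 1713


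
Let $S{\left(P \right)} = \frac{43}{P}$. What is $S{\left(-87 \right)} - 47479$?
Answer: $- \frac{4130716}{87} \approx -47480.0$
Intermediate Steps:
$S{\left(-87 \right)} - 47479 = \frac{43}{-87} - 47479 = 43 \left(- \frac{1}{87}\right) - 47479 = - \frac{43}{87} - 47479 = - \frac{4130716}{87}$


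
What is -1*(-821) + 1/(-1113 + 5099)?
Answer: 3272507/3986 ≈ 821.00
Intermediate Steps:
-1*(-821) + 1/(-1113 + 5099) = 821 + 1/3986 = 3272507/3986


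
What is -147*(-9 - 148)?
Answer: 23079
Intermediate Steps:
-147*(-9 - 148) = -147*(-157) = 23079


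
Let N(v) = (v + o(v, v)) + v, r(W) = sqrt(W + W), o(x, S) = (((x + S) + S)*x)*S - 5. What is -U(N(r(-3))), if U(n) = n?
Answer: 5 + 16*I*sqrt(6) ≈ 5.0 + 39.192*I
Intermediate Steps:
o(x, S) = -5 + S*x*(x + 2*S) (o(x, S) = (((S + x) + S)*x)*S - 5 = ((x + 2*S)*x)*S - 5 = (x*(x + 2*S))*S - 5 = S*x*(x + 2*S) - 5 = -5 + S*x*(x + 2*S))
r(W) = sqrt(2)*sqrt(W) (r(W) = sqrt(2*W) = sqrt(2)*sqrt(W))
N(v) = -5 + 2*v + 3*v**3 (N(v) = (v + (-5 + v*v**2 + 2*v*v**2)) + v = (v + (-5 + v**3 + 2*v**3)) + v = (v + (-5 + 3*v**3)) + v = (-5 + v + 3*v**3) + v = -5 + 2*v + 3*v**3)
-U(N(r(-3))) = -(-5 + 2*(sqrt(2)*sqrt(-3)) + 3*(sqrt(2)*sqrt(-3))**3) = -(-5 + 2*(sqrt(2)*(I*sqrt(3))) + 3*(sqrt(2)*(I*sqrt(3)))**3) = -(-5 + 2*(I*sqrt(6)) + 3*(I*sqrt(6))**3) = -(-5 + 2*I*sqrt(6) + 3*(-6*I*sqrt(6))) = -(-5 + 2*I*sqrt(6) - 18*I*sqrt(6)) = -(-5 - 16*I*sqrt(6)) = 5 + 16*I*sqrt(6)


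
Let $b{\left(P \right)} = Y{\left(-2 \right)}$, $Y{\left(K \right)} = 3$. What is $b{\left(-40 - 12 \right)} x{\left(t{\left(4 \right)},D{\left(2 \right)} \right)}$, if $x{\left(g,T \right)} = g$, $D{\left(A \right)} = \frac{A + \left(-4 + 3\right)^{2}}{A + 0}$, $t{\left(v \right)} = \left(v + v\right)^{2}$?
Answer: $192$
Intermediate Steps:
$t{\left(v \right)} = 4 v^{2}$ ($t{\left(v \right)} = \left(2 v\right)^{2} = 4 v^{2}$)
$D{\left(A \right)} = \frac{1 + A}{A}$ ($D{\left(A \right)} = \frac{A + \left(-1\right)^{2}}{A} = \frac{A + 1}{A} = \frac{1 + A}{A}$)
$b{\left(P \right)} = 3$
$b{\left(-40 - 12 \right)} x{\left(t{\left(4 \right)},D{\left(2 \right)} \right)} = 3 \cdot 4 \cdot 4^{2} = 3 \cdot 4 \cdot 16 = 3 \cdot 64 = 192$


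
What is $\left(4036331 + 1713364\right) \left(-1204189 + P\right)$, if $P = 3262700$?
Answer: $11835810404145$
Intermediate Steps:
$\left(4036331 + 1713364\right) \left(-1204189 + P\right) = \left(4036331 + 1713364\right) \left(-1204189 + 3262700\right) = 5749695 \cdot 2058511 = 11835810404145$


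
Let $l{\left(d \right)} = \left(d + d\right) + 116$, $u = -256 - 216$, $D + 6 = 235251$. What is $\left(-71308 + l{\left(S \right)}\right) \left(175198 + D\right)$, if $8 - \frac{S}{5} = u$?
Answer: $-27250131656$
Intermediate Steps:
$D = 235245$ ($D = -6 + 235251 = 235245$)
$u = -472$ ($u = -256 - 216 = -472$)
$S = 2400$ ($S = 40 - -2360 = 40 + 2360 = 2400$)
$l{\left(d \right)} = 116 + 2 d$ ($l{\left(d \right)} = 2 d + 116 = 116 + 2 d$)
$\left(-71308 + l{\left(S \right)}\right) \left(175198 + D\right) = \left(-71308 + \left(116 + 2 \cdot 2400\right)\right) \left(175198 + 235245\right) = \left(-71308 + \left(116 + 4800\right)\right) 410443 = \left(-71308 + 4916\right) 410443 = \left(-66392\right) 410443 = -27250131656$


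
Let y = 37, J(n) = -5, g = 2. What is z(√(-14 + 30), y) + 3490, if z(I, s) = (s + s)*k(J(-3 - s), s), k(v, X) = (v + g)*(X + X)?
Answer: -12938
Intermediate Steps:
k(v, X) = 2*X*(2 + v) (k(v, X) = (v + 2)*(X + X) = (2 + v)*(2*X) = 2*X*(2 + v))
z(I, s) = -12*s² (z(I, s) = (s + s)*(2*s*(2 - 5)) = (2*s)*(2*s*(-3)) = (2*s)*(-6*s) = -12*s²)
z(√(-14 + 30), y) + 3490 = -12*37² + 3490 = -12*1369 + 3490 = -16428 + 3490 = -12938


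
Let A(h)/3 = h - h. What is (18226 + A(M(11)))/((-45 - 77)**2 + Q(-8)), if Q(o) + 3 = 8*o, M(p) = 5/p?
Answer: 18226/14817 ≈ 1.2301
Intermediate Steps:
A(h) = 0 (A(h) = 3*(h - h) = 3*0 = 0)
Q(o) = -3 + 8*o
(18226 + A(M(11)))/((-45 - 77)**2 + Q(-8)) = (18226 + 0)/((-45 - 77)**2 + (-3 + 8*(-8))) = 18226/((-122)**2 + (-3 - 64)) = 18226/(14884 - 67) = 18226/14817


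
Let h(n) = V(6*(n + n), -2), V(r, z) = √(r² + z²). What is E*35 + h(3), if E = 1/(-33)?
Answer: -35/33 + 10*√13 ≈ 34.995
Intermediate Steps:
E = -1/33 ≈ -0.030303
h(n) = √(4 + 144*n²) (h(n) = √((6*(n + n))² + (-2)²) = √((6*(2*n))² + 4) = √((12*n)² + 4) = √(144*n² + 4) = √(4 + 144*n²))
E*35 + h(3) = -1/33*35 + 2*√(1 + 36*3²) = -35/33 + 2*√(1 + 36*9) = -35/33 + 2*√(1 + 324) = -35/33 + 2*√325 = -35/33 + 2*(5*√13) = -35/33 + 10*√13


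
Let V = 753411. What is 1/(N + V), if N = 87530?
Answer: 1/840941 ≈ 1.1891e-6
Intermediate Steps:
1/(N + V) = 1/(87530 + 753411) = 1/840941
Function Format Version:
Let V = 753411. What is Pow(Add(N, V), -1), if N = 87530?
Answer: Rational(1, 840941) ≈ 1.1891e-6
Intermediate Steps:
Pow(Add(N, V), -1) = Pow(Add(87530, 753411), -1) = Pow(840941, -1) = Rational(1, 840941)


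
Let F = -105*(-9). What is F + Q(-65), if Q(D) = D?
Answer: 880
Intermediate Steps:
F = 945
F + Q(-65) = 945 - 65 = 880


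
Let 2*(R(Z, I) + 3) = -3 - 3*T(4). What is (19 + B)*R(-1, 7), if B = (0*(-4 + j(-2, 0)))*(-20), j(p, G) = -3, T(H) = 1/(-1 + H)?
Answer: -95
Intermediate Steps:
R(Z, I) = -5 (R(Z, I) = -3 + (-3 - 3/(-1 + 4))/2 = -3 + (-3 - 3/3)/2 = -3 + (-3 - 3*⅓)/2 = -3 + (-3 - 1)/2 = -3 + (½)*(-4) = -3 - 2 = -5)
B = 0 (B = (0*(-4 - 3))*(-20) = (0*(-7))*(-20) = 0*(-20) = 0)
(19 + B)*R(-1, 7) = (19 + 0)*(-5) = 19*(-5) = -95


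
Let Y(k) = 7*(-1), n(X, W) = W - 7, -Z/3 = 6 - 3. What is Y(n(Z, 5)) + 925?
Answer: 918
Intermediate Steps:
Z = -9 (Z = -3*(6 - 3) = -3*3 = -9)
n(X, W) = -7 + W
Y(k) = -7
Y(n(Z, 5)) + 925 = -7 + 925 = 918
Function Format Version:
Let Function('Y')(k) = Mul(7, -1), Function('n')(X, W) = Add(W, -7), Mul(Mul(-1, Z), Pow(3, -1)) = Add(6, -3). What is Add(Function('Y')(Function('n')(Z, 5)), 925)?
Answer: 918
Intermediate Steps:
Z = -9 (Z = Mul(-3, Add(6, -3)) = Mul(-3, 3) = -9)
Function('n')(X, W) = Add(-7, W)
Function('Y')(k) = -7
Add(Function('Y')(Function('n')(Z, 5)), 925) = Add(-7, 925) = 918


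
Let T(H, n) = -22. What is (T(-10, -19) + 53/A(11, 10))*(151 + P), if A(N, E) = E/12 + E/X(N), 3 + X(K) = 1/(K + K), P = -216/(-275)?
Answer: -355299392/54725 ≈ -6492.5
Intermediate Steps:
P = 216/275 (P = -216*(-1/275) = 216/275 ≈ 0.78545)
X(K) = -3 + 1/(2*K) (X(K) = -3 + 1/(K + K) = -3 + 1/(2*K))
A(N, E) = E/12 + E/(-3 + 1/(2*N))
(T(-10, -19) + 53/A(11, 10))*(151 + P) = (-22 + 53/(((1/12)*10*(-1 - 18*11)/(-1 + 6*11))))*(151 + 216/275) = (-22 + 53/(((1/12)*10*(-1 - 198)/(-1 + 66))))*(41741/275) = (-22 + 53/(((1/12)*10*(-199)/65)))*(41741/275) = (-22 + 53/(((1/12)*10*(1/65)*(-199))))*(41741/275) = (-22 + 53/(-199/78))*(41741/275) = (-22 + 53*(-78/199))*(41741/275) = (-22 - 4134/199)*(41741/275) = -8512/199*41741/275 = -355299392/54725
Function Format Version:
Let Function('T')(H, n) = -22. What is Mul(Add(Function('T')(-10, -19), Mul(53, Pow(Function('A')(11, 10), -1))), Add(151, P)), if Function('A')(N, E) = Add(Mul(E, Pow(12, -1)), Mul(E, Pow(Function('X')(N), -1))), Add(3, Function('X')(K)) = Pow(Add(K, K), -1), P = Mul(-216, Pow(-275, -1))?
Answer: Rational(-355299392, 54725) ≈ -6492.5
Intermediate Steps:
P = Rational(216, 275) (P = Mul(-216, Rational(-1, 275)) = Rational(216, 275) ≈ 0.78545)
Function('X')(K) = Add(-3, Mul(Rational(1, 2), Pow(K, -1))) (Function('X')(K) = Add(-3, Pow(Add(K, K), -1)) = Add(-3, Pow(Mul(2, K), -1)) = Add(-3, Mul(Rational(1, 2), Pow(K, -1))))
Function('A')(N, E) = Add(Mul(Rational(1, 12), E), Mul(E, Pow(Add(-3, Mul(Rational(1, 2), Pow(N, -1))), -1))) (Function('A')(N, E) = Add(Mul(E, Pow(12, -1)), Mul(E, Pow(Add(-3, Mul(Rational(1, 2), Pow(N, -1))), -1))) = Add(Mul(E, Rational(1, 12)), Mul(E, Pow(Add(-3, Mul(Rational(1, 2), Pow(N, -1))), -1))) = Add(Mul(Rational(1, 12), E), Mul(E, Pow(Add(-3, Mul(Rational(1, 2), Pow(N, -1))), -1))))
Mul(Add(Function('T')(-10, -19), Mul(53, Pow(Function('A')(11, 10), -1))), Add(151, P)) = Mul(Add(-22, Mul(53, Pow(Mul(Rational(1, 12), 10, Pow(Add(-1, Mul(6, 11)), -1), Add(-1, Mul(-18, 11))), -1))), Add(151, Rational(216, 275))) = Mul(Add(-22, Mul(53, Pow(Mul(Rational(1, 12), 10, Pow(Add(-1, 66), -1), Add(-1, -198)), -1))), Rational(41741, 275)) = Mul(Add(-22, Mul(53, Pow(Mul(Rational(1, 12), 10, Pow(65, -1), -199), -1))), Rational(41741, 275)) = Mul(Add(-22, Mul(53, Pow(Mul(Rational(1, 12), 10, Rational(1, 65), -199), -1))), Rational(41741, 275)) = Mul(Add(-22, Mul(53, Pow(Rational(-199, 78), -1))), Rational(41741, 275)) = Mul(Add(-22, Mul(53, Rational(-78, 199))), Rational(41741, 275)) = Mul(Add(-22, Rational(-4134, 199)), Rational(41741, 275)) = Mul(Rational(-8512, 199), Rational(41741, 275)) = Rational(-355299392, 54725)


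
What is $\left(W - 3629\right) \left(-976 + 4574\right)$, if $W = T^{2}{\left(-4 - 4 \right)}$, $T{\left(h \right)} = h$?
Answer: $-12826870$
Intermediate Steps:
$W = 64$ ($W = \left(-4 - 4\right)^{2} = \left(-8\right)^{2} = 64$)
$\left(W - 3629\right) \left(-976 + 4574\right) = \left(64 - 3629\right) \left(-976 + 4574\right) = \left(-3565\right) 3598 = -12826870$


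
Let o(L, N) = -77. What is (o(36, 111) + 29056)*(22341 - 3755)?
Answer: 538603694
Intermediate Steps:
(o(36, 111) + 29056)*(22341 - 3755) = (-77 + 29056)*(22341 - 3755) = 28979*18586 = 538603694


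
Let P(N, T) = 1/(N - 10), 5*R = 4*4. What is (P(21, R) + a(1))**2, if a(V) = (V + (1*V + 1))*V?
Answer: 1156/121 ≈ 9.5537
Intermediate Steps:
R = 16/5 (R = (4*4)/5 = (1/5)*16 = 16/5 ≈ 3.2000)
P(N, T) = 1/(-10 + N)
a(V) = V*(1 + 2*V) (a(V) = (V + (V + 1))*V = (V + (1 + V))*V = (1 + 2*V)*V = V*(1 + 2*V))
(P(21, R) + a(1))**2 = (1/(-10 + 21) + 1*(1 + 2*1))**2 = (1/11 + 1*(1 + 2))**2 = (1/11 + 1*3)**2 = (1/11 + 3)**2 = (34/11)**2 = 1156/121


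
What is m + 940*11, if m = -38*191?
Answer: 3082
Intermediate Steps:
m = -7258
m + 940*11 = -7258 + 940*11 = -7258 + 10340 = 3082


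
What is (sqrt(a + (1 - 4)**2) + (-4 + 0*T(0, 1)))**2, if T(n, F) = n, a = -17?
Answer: 8 - 16*I*sqrt(2) ≈ 8.0 - 22.627*I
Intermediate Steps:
(sqrt(a + (1 - 4)**2) + (-4 + 0*T(0, 1)))**2 = (sqrt(-17 + (1 - 4)**2) + (-4 + 0*0))**2 = (sqrt(-17 + (-3)**2) + (-4 + 0))**2 = (sqrt(-17 + 9) - 4)**2 = (sqrt(-8) - 4)**2 = (2*I*sqrt(2) - 4)**2 = (-4 + 2*I*sqrt(2))**2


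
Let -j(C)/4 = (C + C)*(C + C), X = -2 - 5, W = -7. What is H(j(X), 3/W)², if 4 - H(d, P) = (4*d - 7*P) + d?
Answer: 15374241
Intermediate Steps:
X = -7
j(C) = -16*C² (j(C) = -4*(C + C)*(C + C) = -4*2*C*2*C = -16*C²)
H(d, P) = 4 - 5*d + 7*P (H(d, P) = 4 - ((4*d - 7*P) + d) = 4 - ((-7*P + 4*d) + d) = 4 - (-7*P + 5*d) = 4 + (-5*d + 7*P) = 4 - 5*d + 7*P)
H(j(X), 3/W)² = (4 - (-80)*(-7)² + 7*(3/(-7)))² = (4 - (-80)*49 + 7*(3*(-⅐)))² = (4 - 5*(-784) + 7*(-3/7))² = (4 + 3920 - 3)² = 3921² = 15374241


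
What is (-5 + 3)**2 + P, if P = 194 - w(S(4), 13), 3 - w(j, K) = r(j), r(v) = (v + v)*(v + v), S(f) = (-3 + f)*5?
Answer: 295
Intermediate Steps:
S(f) = -15 + 5*f
r(v) = 4*v**2 (r(v) = (2*v)*(2*v) = 4*v**2)
w(j, K) = 3 - 4*j**2
P = 291 (P = 194 - (3 - 4*(-15 + 5*4)**2) = 194 - (3 - 4*(-15 + 20)**2) = 194 - (3 - 4*5**2) = 194 - (3 - 4*25) = 194 - (3 - 100) = 194 - 1*(-97) = 194 + 97 = 291)
(-5 + 3)**2 + P = (-5 + 3)**2 + 291 = (-2)**2 + 291 = 4 + 291 = 295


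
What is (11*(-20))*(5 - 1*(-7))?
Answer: -2640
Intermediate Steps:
(11*(-20))*(5 - 1*(-7)) = -220*(5 + 7) = -220*12 = -2640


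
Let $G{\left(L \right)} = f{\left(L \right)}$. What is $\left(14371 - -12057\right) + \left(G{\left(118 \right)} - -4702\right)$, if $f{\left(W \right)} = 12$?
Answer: $31142$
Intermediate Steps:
$G{\left(L \right)} = 12$
$\left(14371 - -12057\right) + \left(G{\left(118 \right)} - -4702\right) = \left(14371 - -12057\right) + \left(12 - -4702\right) = \left(14371 + 12057\right) + \left(12 + 4702\right) = 26428 + 4714 = 31142$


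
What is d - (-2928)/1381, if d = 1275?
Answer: 1763703/1381 ≈ 1277.1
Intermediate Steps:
d - (-2928)/1381 = 1275 - (-2928)/1381 = 1275 - 1*(-2928/1381) = 1275 + 2928/1381 = 1763703/1381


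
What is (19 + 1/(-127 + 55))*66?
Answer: 15037/12 ≈ 1253.1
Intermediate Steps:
(19 + 1/(-127 + 55))*66 = (19 + 1/(-72))*66 = (19 - 1/72)*66 = (1367/72)*66 = 15037/12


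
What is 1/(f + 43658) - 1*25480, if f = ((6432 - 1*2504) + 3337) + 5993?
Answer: -1450219679/56916 ≈ -25480.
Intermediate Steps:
f = 13258 (f = ((6432 - 2504) + 3337) + 5993 = (3928 + 3337) + 5993 = 7265 + 5993 = 13258)
1/(f + 43658) - 1*25480 = 1/(13258 + 43658) - 1*25480 = 1/56916 - 25480 = -1450219679/56916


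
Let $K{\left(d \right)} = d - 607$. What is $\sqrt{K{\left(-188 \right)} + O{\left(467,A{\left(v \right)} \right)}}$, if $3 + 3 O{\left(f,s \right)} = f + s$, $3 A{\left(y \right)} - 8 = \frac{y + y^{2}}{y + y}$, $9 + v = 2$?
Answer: $\frac{i \sqrt{5758}}{3} \approx 25.294 i$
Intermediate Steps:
$v = -7$ ($v = -9 + 2 = -7$)
$K{\left(d \right)} = -607 + d$
$A{\left(y \right)} = \frac{8}{3} + \frac{y + y^{2}}{6 y}$ ($A{\left(y \right)} = \frac{8}{3} + \frac{\left(y + y^{2}\right) \frac{1}{y + y}}{3} = \frac{8}{3} + \frac{\left(y + y^{2}\right) \frac{1}{2 y}}{3} = \frac{8}{3} + \frac{\frac{1}{2} \frac{1}{y} \left(y + y^{2}\right)}{3} = \frac{8}{3} + \frac{y + y^{2}}{6 y}$)
$O{\left(f,s \right)} = -1 + \frac{f}{3} + \frac{s}{3}$ ($O{\left(f,s \right)} = -1 + \frac{f + s}{3} = -1 + \left(\frac{f}{3} + \frac{s}{3}\right) = -1 + \frac{f}{3} + \frac{s}{3}$)
$\sqrt{K{\left(-188 \right)} + O{\left(467,A{\left(v \right)} \right)}} = \sqrt{\left(-607 - 188\right) + \left(-1 + \frac{1}{3} \cdot 467 + \frac{\frac{17}{6} + \frac{1}{6} \left(-7\right)}{3}\right)} = \sqrt{-795 + \left(-1 + \frac{467}{3} + \frac{\frac{17}{6} - \frac{7}{6}}{3}\right)} = \sqrt{-795 + \left(-1 + \frac{467}{3} + \frac{1}{3} \cdot \frac{5}{3}\right)} = \sqrt{-795 + \left(-1 + \frac{467}{3} + \frac{5}{9}\right)} = \sqrt{-795 + \frac{1397}{9}} = \sqrt{- \frac{5758}{9}} = \frac{i \sqrt{5758}}{3}$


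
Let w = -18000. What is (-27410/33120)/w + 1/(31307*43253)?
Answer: 3711707116211/80727317538336000 ≈ 4.5978e-5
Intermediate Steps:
(-27410/33120)/w + 1/(31307*43253) = -27410/33120/(-18000) + 1/(31307*43253) = -27410*1/33120*(-1/18000) + (1/31307)*(1/43253) = -2741/3312*(-1/18000) + 1/1354121671 = 2741/59616000 + 1/1354121671 = 3711707116211/80727317538336000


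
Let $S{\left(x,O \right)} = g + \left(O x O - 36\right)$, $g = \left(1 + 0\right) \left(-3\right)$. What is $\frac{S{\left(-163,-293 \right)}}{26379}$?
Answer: $- \frac{13993426}{26379} \approx -530.48$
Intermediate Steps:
$g = -3$ ($g = 1 \left(-3\right) = -3$)
$S{\left(x,O \right)} = -39 + x O^{2}$ ($S{\left(x,O \right)} = -3 + \left(O x O - 36\right) = -3 + \left(x O^{2} - 36\right) = -3 + \left(-36 + x O^{2}\right) = -39 + x O^{2}$)
$\frac{S{\left(-163,-293 \right)}}{26379} = \frac{-39 - 163 \left(-293\right)^{2}}{26379} = \left(-39 - 13993387\right) \frac{1}{26379} = \left(-13993426\right) \frac{1}{26379} = - \frac{13993426}{26379}$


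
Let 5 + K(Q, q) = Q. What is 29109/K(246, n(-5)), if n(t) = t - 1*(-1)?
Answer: 29109/241 ≈ 120.78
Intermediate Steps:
n(t) = 1 + t (n(t) = t + 1 = 1 + t)
K(Q, q) = -5 + Q
29109/K(246, n(-5)) = 29109/(-5 + 246) = 29109/241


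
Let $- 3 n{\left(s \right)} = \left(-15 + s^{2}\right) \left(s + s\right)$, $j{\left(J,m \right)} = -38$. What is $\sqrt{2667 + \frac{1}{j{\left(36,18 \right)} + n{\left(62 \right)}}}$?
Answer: $\frac{3 \sqrt{66834874075330}}{474910} \approx 51.643$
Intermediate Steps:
$n{\left(s \right)} = - \frac{2 s \left(-15 + s^{2}\right)}{3}$ ($n{\left(s \right)} = - \frac{\left(-15 + s^{2}\right) \left(s + s\right)}{3} = - \frac{\left(-15 + s^{2}\right) 2 s}{3} = - \frac{2 s \left(-15 + s^{2}\right)}{3}$)
$\sqrt{2667 + \frac{1}{j{\left(36,18 \right)} + n{\left(62 \right)}}} = \sqrt{2667 + \frac{1}{-38 + \frac{2}{3} \cdot 62 \left(15 - 62^{2}\right)}} = \sqrt{2667 + \frac{1}{-38 + \frac{2}{3} \cdot 62 \left(15 - 3844\right)}} = \sqrt{2667 + \frac{1}{-38 + \frac{2}{3} \cdot 62 \left(-3829\right)}} = \sqrt{2667 + \frac{1}{-38 - \frac{474796}{3}}} = \sqrt{2667 + \frac{1}{- \frac{474910}{3}}} = \sqrt{2667 - \frac{3}{474910}} = \sqrt{\frac{1266584967}{474910}} = \frac{3 \sqrt{66834874075330}}{474910}$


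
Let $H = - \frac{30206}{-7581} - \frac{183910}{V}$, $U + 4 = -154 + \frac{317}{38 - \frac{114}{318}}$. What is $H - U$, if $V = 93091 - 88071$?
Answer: $\frac{105949107}{906110} \approx 116.93$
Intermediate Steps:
$V = 5020$
$U = - \frac{298409}{1995}$ ($U = -4 - \left(154 - \frac{317}{38 - \frac{114}{318}}\right) = -4 - \left(154 - \frac{317}{38 - \frac{19}{53}}\right) = -4 - \left(154 - \frac{317}{\frac{1995}{53}}\right) = -4 + \left(-154 + 317 \cdot \frac{53}{1995}\right) = -4 + \left(-154 + \frac{16801}{1995}\right) = -4 - \frac{290429}{1995} = - \frac{298409}{1995} \approx -149.58$)
$H = - \frac{124258759}{3805662}$ ($H = - \frac{30206}{-7581} - \frac{183910}{5020} = \left(-30206\right) \left(- \frac{1}{7581}\right) - \frac{18391}{502} = \frac{30206}{7581} - \frac{18391}{502} = - \frac{124258759}{3805662} \approx -32.651$)
$H - U = - \frac{124258759}{3805662} - - \frac{298409}{1995} = - \frac{124258759}{3805662} + \frac{298409}{1995} = \frac{105949107}{906110}$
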